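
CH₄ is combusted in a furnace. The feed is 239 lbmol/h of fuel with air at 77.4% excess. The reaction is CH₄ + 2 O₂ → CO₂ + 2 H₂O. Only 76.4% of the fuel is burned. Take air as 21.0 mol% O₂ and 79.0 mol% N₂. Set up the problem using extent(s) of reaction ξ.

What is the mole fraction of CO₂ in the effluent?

Stoichiometric O₂ = 2 × 239 = 478 lbmol/h; O₂ fed = 478 × 1.774 = 848 lbmol/h.
N₂ fed = 848 × 79/21 = 3190 lbmol/h.
Fuel reacted = 0.764 × 239 → ξ = 182.6 lbmol/h.
Outlet (n = n₀ + ν ξ):
  CH₄: 239 − 1(182.6) = 56.4
  O₂: 848 − 2(182.6) = 482.8
  N₂: 3190 (inert)
  CO₂: 0 + 1(182.6) = 182.6
  H₂O: 0 + 2(182.6) = 365.2
Total out = 4277 lbmol/h; y_CO₂ = 182.6 / 4277 = 0.04269.

0.0427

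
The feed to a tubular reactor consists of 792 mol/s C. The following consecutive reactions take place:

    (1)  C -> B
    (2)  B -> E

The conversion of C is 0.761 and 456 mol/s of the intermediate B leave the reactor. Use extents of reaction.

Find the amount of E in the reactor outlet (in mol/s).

Conversion of C: C consumed = 1ξ₁ = 0.761 × 792 → ξ₁ = 602.7 mol/s.
B balance: n_B = 0 + 1ξ₁ − 1ξ₂ = 456 → ξ₂ = (1·602.7 − 456)/1 = 146.7 mol/s.
Outlet amounts (n = n₀ + Σ ν·ξ):
  C: 792 − 1(602.7) = 189.3
  B: 0 + 1(602.7) − 1(146.7) = 456
  E: 0 + 1(146.7) = 146.7

147 mol/s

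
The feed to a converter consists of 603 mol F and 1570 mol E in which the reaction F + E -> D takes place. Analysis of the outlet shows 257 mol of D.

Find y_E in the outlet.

For D: n = n₀ + 1ξ → 257 = 0 + 1ξ, giving ξ = 257 mol.
Outlet amounts (n = n₀ + ν ξ):
  F: 603 − 1(257) = 346
  E: 1570 − 1(257) = 1313
  D: 0 + 1(257) = 257
Total out = 1916 mol; y_E = 1313 / 1916 = 0.6853.

0.685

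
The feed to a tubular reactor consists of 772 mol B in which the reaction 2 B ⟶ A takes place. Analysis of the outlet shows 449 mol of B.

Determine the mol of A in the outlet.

For B: n = n₀ − 2ξ → 449 = 772 − 2ξ, giving ξ = 161.5 mol.
Outlet amounts (n = n₀ + ν ξ):
  B: 772 − 2(161.5) = 449
  A: 0 + 1(161.5) = 161.5

162 mol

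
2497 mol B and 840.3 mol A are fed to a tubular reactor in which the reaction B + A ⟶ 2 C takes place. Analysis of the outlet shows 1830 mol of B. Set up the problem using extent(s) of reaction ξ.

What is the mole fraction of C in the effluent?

0.4

For B: n = n₀ − 1ξ → 1830 = 2497 − 1ξ, giving ξ = 667 mol.
Outlet amounts (n = n₀ + ν ξ):
  B: 2497 − 1(667) = 1830
  A: 840.3 − 1(667) = 173.3
  C: 0 + 2(667) = 1334
Total out = 3337 mol; y_C = 1334 / 3337 = 0.3997.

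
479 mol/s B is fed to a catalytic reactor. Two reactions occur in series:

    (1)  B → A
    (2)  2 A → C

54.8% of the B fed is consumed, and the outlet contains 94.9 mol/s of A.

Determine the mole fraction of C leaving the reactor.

0.212

Conversion of B: B consumed = 1ξ₁ = 0.548 × 479 → ξ₁ = 262.5 mol/s.
A balance: n_A = 0 + 1ξ₁ − 2ξ₂ = 94.9 → ξ₂ = (1·262.5 − 94.9)/2 = 83.8 mol/s.
Outlet amounts (n = n₀ + Σ ν·ξ):
  B: 479 − 1(262.5) = 216.5
  A: 0 + 1(262.5) − 2(83.8) = 94.9
  C: 0 + 1(83.8) = 83.8
Total out = 395.2 mol/s; y_C = 83.8 / 395.2 = 0.212.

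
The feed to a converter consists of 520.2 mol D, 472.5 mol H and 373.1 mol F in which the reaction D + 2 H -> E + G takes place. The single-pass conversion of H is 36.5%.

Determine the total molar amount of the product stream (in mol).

1280 mol

H reacted = 0.365 × 472.5 = 172.5 mol; ν_H = −2, so ξ = 172.5/2 = 86.23 mol.
Outlet amounts (n = n₀ + ν ξ):
  D: 520.2 − 1(86.23) = 434
  H: 472.5 − 2(86.23) = 300
  E: 0 + 1(86.23) = 86.23
  G: 0 + 1(86.23) = 86.23
  F: 373.1 (inert)
Total out = 434 + 300 + 86.23 + 86.23 + 373.1 = 1280 mol.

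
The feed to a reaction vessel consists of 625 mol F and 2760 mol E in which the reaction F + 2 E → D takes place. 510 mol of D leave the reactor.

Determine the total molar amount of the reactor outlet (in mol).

2360 mol

For D: n = n₀ + 1ξ → 510 = 0 + 1ξ, giving ξ = 510 mol.
Outlet amounts (n = n₀ + ν ξ):
  F: 625 − 1(510) = 115
  E: 2760 − 2(510) = 1740
  D: 0 + 1(510) = 510
Total out = 115 + 1740 + 510 = 2365 mol.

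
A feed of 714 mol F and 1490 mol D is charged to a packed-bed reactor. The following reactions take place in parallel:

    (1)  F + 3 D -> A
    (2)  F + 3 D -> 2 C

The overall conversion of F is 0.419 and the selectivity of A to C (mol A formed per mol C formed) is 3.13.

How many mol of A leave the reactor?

258 mol

Conversion of F: F consumed = 0.419 × 714 = 299.2 mol = 1ξ₁ + 1ξ₂.
Selectivity: 1ξ₁ / (2ξ₂) = 3.13 → ξ₁ = 6.26 ξ₂.
Substitute: (1·6.26 + 1) ξ₂ = 299.2 → ξ₂ = 41.21 mol, ξ₁ = 258 mol.
Outlet amounts (n = n₀ + Σ ν·ξ):
  F: 714 − 1(258) − 1(41.21) = 414.8
  D: 1490 − 3(258) − 3(41.21) = 592.5
  A: 0 + 1(258) = 258
  C: 0 + 2(41.21) = 82.41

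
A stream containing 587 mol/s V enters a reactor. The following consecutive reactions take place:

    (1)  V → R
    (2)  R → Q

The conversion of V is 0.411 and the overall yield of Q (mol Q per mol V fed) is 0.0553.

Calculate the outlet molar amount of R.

209 mol/s

Conversion of V: V consumed = 1ξ₁ = 0.411 × 587 → ξ₁ = 241.3 mol/s.
Yield of Q: 1ξ₂ / 587 = 0.0553 → ξ₂ = 32.46 mol/s.
Outlet amounts (n = n₀ + Σ ν·ξ):
  V: 587 − 1(241.3) = 345.7
  R: 0 + 1(241.3) − 1(32.46) = 208.8
  Q: 0 + 1(32.46) = 32.46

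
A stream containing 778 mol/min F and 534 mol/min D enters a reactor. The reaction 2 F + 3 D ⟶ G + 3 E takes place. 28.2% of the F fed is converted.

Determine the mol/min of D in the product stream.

205 mol/min

F reacted = 0.282 × 778 = 219.4 mol/min; ν_F = −2, so ξ = 219.4/2 = 109.7 mol/min.
Outlet amounts (n = n₀ + ν ξ):
  F: 778 − 2(109.7) = 558.6
  D: 534 − 3(109.7) = 204.9
  G: 0 + 1(109.7) = 109.7
  E: 0 + 3(109.7) = 329.1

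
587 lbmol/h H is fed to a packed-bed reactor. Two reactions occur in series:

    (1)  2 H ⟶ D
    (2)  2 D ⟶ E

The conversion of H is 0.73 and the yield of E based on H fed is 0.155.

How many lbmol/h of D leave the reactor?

32.3 lbmol/h

Conversion of H: H consumed = 2ξ₁ = 0.73 × 587 → ξ₁ = 214.3 lbmol/h.
Yield of E: 1ξ₂ / 587 = 0.155 → ξ₂ = 90.98 lbmol/h.
Outlet amounts (n = n₀ + Σ ν·ξ):
  H: 587 − 2(214.3) = 158.5
  D: 0 + 1(214.3) − 2(90.98) = 32.28
  E: 0 + 1(90.98) = 90.98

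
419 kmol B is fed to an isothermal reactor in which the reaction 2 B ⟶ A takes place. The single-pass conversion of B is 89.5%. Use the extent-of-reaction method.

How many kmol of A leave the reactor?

B reacted = 0.895 × 419 = 375 kmol; ν_B = −2, so ξ = 375/2 = 187.5 kmol.
Outlet amounts (n = n₀ + ν ξ):
  B: 419 − 2(187.5) = 44
  A: 0 + 1(187.5) = 187.5

188 kmol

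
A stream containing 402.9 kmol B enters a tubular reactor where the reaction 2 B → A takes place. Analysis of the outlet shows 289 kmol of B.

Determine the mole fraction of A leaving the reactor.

0.165

For B: n = n₀ − 2ξ → 289 = 402.9 − 2ξ, giving ξ = 56.95 kmol.
Outlet amounts (n = n₀ + ν ξ):
  B: 402.9 − 2(56.95) = 289
  A: 0 + 1(56.95) = 56.95
Total out = 345.9 kmol; y_A = 56.95 / 345.9 = 0.1646.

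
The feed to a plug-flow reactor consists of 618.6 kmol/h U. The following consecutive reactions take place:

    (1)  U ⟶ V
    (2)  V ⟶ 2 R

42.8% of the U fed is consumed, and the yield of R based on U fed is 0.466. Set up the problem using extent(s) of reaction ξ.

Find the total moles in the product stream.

763 kmol/h

Conversion of U: U consumed = 1ξ₁ = 0.428 × 618.6 → ξ₁ = 264.8 kmol/h.
Yield of R: 2ξ₂ / 618.6 = 0.466 → ξ₂ = 144.1 kmol/h.
Outlet amounts (n = n₀ + Σ ν·ξ):
  U: 618.6 − 1(264.8) = 353.8
  V: 0 + 1(264.8) − 1(144.1) = 120.6
  R: 0 + 2(144.1) = 288.3
Total out = 353.8 + 120.6 + 288.3 = 762.7 kmol/h.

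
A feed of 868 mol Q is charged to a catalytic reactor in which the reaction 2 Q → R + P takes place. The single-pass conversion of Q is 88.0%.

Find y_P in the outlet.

Q reacted = 0.88 × 868 = 763.8 mol; ν_Q = −2, so ξ = 763.8/2 = 381.9 mol.
Outlet amounts (n = n₀ + ν ξ):
  Q: 868 − 2(381.9) = 104.2
  R: 0 + 1(381.9) = 381.9
  P: 0 + 1(381.9) = 381.9
Total out = 868 mol; y_P = 381.9 / 868 = 0.44.

0.44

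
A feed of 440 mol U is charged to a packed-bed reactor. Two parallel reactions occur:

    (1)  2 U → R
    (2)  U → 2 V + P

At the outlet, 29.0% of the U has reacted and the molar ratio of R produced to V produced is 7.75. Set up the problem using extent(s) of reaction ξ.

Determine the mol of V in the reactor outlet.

Conversion of U: U consumed = 0.29 × 440 = 127.6 mol = 2ξ₁ + 1ξ₂.
Selectivity: 1ξ₁ / (2ξ₂) = 7.75 → ξ₁ = 15.5 ξ₂.
Substitute: (2·15.5 + 1) ξ₂ = 127.6 → ξ₂ = 3.987 mol, ξ₁ = 61.81 mol.
Outlet amounts (n = n₀ + Σ ν·ξ):
  U: 440 − 2(61.81) − 1(3.987) = 312.4
  R: 0 + 1(61.81) = 61.81
  V: 0 + 2(3.987) = 7.975
  P: 0 + 1(3.987) = 3.987

7.97 mol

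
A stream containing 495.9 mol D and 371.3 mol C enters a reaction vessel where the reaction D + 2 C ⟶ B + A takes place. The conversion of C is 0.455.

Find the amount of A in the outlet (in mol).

C reacted = 0.455 × 371.3 = 168.9 mol; ν_C = −2, so ξ = 168.9/2 = 84.47 mol.
Outlet amounts (n = n₀ + ν ξ):
  D: 495.9 − 1(84.47) = 411.4
  C: 371.3 − 2(84.47) = 202.4
  B: 0 + 1(84.47) = 84.47
  A: 0 + 1(84.47) = 84.47

84.5 mol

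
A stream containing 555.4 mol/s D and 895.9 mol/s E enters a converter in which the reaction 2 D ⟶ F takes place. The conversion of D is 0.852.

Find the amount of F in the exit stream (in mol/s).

D reacted = 0.852 × 555.4 = 473.2 mol/s; ν_D = −2, so ξ = 473.2/2 = 236.6 mol/s.
Outlet amounts (n = n₀ + ν ξ):
  D: 555.4 − 2(236.6) = 82.2
  F: 0 + 1(236.6) = 236.6
  E: 895.9 (inert)

237 mol/s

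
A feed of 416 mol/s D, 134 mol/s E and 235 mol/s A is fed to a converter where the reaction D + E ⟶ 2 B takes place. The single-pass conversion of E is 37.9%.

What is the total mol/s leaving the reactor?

E reacted = 0.379 × 134 = 50.79 mol/s; ν_E = −1, so ξ = 50.79/1 = 50.79 mol/s.
Outlet amounts (n = n₀ + ν ξ):
  D: 416 − 1(50.79) = 365.2
  E: 134 − 1(50.79) = 83.21
  B: 0 + 2(50.79) = 101.6
  A: 235 (inert)
Total out = 365.2 + 83.21 + 101.6 + 235 = 785 mol/s.

785 mol/s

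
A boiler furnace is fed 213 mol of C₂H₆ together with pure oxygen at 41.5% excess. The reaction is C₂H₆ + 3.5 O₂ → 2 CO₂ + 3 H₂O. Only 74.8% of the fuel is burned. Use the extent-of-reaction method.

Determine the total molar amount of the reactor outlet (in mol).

1350 mol

Stoichiometric O₂ = 3.5 × 213 = 745.5 mol; O₂ fed = 745.5 × 1.415 = 1055 mol.
Fuel reacted = 0.748 × 213 → ξ = 159.3 mol.
Outlet (n = n₀ + ν ξ):
  C₂H₆: 213 − 1(159.3) = 53.68
  O₂: 1055 − 3.5(159.3) = 497.2
  CO₂: 0 + 2(159.3) = 318.6
  H₂O: 0 + 3(159.3) = 478
Total out = 53.68 + 497.2 + 318.6 + 478 = 1348 mol.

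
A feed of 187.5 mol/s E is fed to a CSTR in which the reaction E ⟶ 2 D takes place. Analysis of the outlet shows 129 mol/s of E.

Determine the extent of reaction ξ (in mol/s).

ξ = 58.5 mol/s

For E: n = n₀ − 1ξ → 129 = 187.5 − 1ξ, giving ξ = 58.5 mol/s.
Outlet amounts (n = n₀ + ν ξ):
  E: 187.5 − 1(58.5) = 129
  D: 0 + 2(58.5) = 117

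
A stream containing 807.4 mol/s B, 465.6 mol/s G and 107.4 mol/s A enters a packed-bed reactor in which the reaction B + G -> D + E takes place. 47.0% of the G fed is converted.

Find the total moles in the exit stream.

G reacted = 0.47 × 465.6 = 218.8 mol/s; ν_G = −1, so ξ = 218.8/1 = 218.8 mol/s.
Outlet amounts (n = n₀ + ν ξ):
  B: 807.4 − 1(218.8) = 588.6
  G: 465.6 − 1(218.8) = 246.8
  D: 0 + 1(218.8) = 218.8
  E: 0 + 1(218.8) = 218.8
  A: 107.4 (inert)
Total out = 588.6 + 246.8 + 218.8 + 218.8 + 107.4 = 1380 mol/s.

1380 mol/s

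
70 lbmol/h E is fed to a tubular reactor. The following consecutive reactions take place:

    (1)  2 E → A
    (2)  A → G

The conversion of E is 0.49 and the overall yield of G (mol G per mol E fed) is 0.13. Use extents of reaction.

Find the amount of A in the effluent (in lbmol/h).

Conversion of E: E consumed = 2ξ₁ = 0.49 × 70 → ξ₁ = 17.15 lbmol/h.
Yield of G: 1ξ₂ / 70 = 0.13 → ξ₂ = 9.1 lbmol/h.
Outlet amounts (n = n₀ + Σ ν·ξ):
  E: 70 − 2(17.15) = 35.7
  A: 0 + 1(17.15) − 1(9.1) = 8.05
  G: 0 + 1(9.1) = 9.1

8.05 lbmol/h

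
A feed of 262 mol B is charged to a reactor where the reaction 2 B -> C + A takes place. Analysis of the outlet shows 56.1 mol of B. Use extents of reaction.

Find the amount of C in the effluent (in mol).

For B: n = n₀ − 2ξ → 56.1 = 262 − 2ξ, giving ξ = 103 mol.
Outlet amounts (n = n₀ + ν ξ):
  B: 262 − 2(103) = 56.1
  C: 0 + 1(103) = 103
  A: 0 + 1(103) = 103

103 mol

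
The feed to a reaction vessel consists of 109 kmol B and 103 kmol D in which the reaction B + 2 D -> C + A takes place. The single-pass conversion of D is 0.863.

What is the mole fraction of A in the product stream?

0.265

D reacted = 0.863 × 103 = 88.89 kmol; ν_D = −2, so ξ = 88.89/2 = 44.44 kmol.
Outlet amounts (n = n₀ + ν ξ):
  B: 109 − 1(44.44) = 64.56
  D: 103 − 2(44.44) = 14.11
  C: 0 + 1(44.44) = 44.44
  A: 0 + 1(44.44) = 44.44
Total out = 167.6 kmol; y_A = 44.44 / 167.6 = 0.2653.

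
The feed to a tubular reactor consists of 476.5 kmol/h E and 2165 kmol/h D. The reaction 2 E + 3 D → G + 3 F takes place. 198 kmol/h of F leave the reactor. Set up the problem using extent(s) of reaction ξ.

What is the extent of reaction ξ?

For F: n = n₀ + 3ξ → 198 = 0 + 3ξ, giving ξ = 66 kmol/h.
Outlet amounts (n = n₀ + ν ξ):
  E: 476.5 − 2(66) = 344.5
  D: 2165 − 3(66) = 1967
  G: 0 + 1(66) = 66
  F: 0 + 3(66) = 198

ξ = 66 kmol/h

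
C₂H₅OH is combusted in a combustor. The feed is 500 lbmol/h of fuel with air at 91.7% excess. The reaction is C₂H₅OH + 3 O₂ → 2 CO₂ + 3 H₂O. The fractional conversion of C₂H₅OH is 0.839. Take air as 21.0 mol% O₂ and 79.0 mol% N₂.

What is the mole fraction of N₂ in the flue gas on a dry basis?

Stoichiometric O₂ = 3 × 500 = 1500 lbmol/h; O₂ fed = 1500 × 1.917 = 2876 lbmol/h.
N₂ fed = 2876 × 79/21 = 10820 lbmol/h.
Fuel reacted = 0.839 × 500 → ξ = 419.5 lbmol/h.
Outlet (n = n₀ + ν ξ):
  C₂H₅OH: 500 − 1(419.5) = 80.5
  O₂: 2876 − 3(419.5) = 1617
  N₂: 10820 (inert)
  CO₂: 0 + 2(419.5) = 839
  H₂O: 0 + 3(419.5) = 1258
Dry total = 13350 lbmol/h; y_N₂ (dry) = 10820 / 13350 = 0.8101.

0.81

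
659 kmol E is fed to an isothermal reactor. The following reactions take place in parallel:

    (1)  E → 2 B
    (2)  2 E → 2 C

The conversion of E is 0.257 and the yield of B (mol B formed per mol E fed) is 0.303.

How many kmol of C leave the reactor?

Yield of B: 2ξ₁ / 659 = 0.303 → ξ₁ = 99.84 kmol.
Conversion of E: 1ξ₁ + 2ξ₂ = 0.257 × 659 = 169.4 → ξ₂ = 34.76 kmol.
Outlet amounts (n = n₀ + Σ ν·ξ):
  E: 659 − 1(99.84) − 2(34.76) = 489.6
  B: 0 + 2(99.84) = 199.7
  C: 0 + 2(34.76) = 69.52

69.5 kmol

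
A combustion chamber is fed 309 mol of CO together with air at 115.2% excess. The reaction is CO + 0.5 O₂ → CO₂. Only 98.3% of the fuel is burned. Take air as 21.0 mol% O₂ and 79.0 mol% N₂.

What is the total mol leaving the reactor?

1740 mol

Stoichiometric O₂ = 0.5 × 309 = 154.5 mol; O₂ fed = 154.5 × 2.152 = 332.5 mol.
N₂ fed = 332.5 × 79/21 = 1251 mol.
Fuel reacted = 0.983 × 309 → ξ = 303.7 mol.
Outlet (n = n₀ + ν ξ):
  CO: 309 − 1(303.7) = 5.253
  O₂: 332.5 − 0.5(303.7) = 180.6
  N₂: 1251 (inert)
  CO₂: 0 + 1(303.7) = 303.7
Total out = 5.253 + 180.6 + 1251 + 303.7 = 1740 mol.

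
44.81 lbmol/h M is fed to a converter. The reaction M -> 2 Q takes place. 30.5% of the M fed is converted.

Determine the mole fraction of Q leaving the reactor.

0.467

M reacted = 0.305 × 44.81 = 13.67 lbmol/h; ν_M = −1, so ξ = 13.67/1 = 13.67 lbmol/h.
Outlet amounts (n = n₀ + ν ξ):
  M: 44.81 − 1(13.67) = 31.14
  Q: 0 + 2(13.67) = 27.33
Total out = 58.48 lbmol/h; y_Q = 27.33 / 58.48 = 0.4674.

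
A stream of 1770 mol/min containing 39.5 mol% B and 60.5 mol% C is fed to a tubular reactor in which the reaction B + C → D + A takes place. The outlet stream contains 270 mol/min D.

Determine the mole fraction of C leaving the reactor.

For D: n = n₀ + 1ξ → 270 = 0 + 1ξ, giving ξ = 270 mol/min.
Outlet amounts (n = n₀ + ν ξ):
  B: 699.1 − 1(270) = 429.1
  C: 1071 − 1(270) = 800.8
  D: 0 + 1(270) = 270
  A: 0 + 1(270) = 270
Total out = 1770 mol/min; y_C = 800.8 / 1770 = 0.4525.

0.452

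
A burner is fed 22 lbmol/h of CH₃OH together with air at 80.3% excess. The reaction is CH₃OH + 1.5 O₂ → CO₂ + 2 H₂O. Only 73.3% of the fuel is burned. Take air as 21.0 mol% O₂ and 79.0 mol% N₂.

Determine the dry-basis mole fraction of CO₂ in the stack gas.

0.0574

Stoichiometric O₂ = 1.5 × 22 = 33 lbmol/h; O₂ fed = 33 × 1.803 = 59.5 lbmol/h.
N₂ fed = 59.5 × 79/21 = 223.8 lbmol/h.
Fuel reacted = 0.733 × 22 → ξ = 16.13 lbmol/h.
Outlet (n = n₀ + ν ξ):
  CH₃OH: 22 − 1(16.13) = 5.874
  O₂: 59.5 − 1.5(16.13) = 35.31
  N₂: 223.8 (inert)
  CO₂: 0 + 1(16.13) = 16.13
  H₂O: 0 + 2(16.13) = 32.25
Dry total = 281.1 lbmol/h; y_CO₂ (dry) = 16.13 / 281.1 = 0.05736.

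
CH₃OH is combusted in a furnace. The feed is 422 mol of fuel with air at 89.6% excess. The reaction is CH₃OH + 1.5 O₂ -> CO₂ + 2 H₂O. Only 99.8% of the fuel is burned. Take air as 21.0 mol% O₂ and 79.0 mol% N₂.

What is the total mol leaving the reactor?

Stoichiometric O₂ = 1.5 × 422 = 633 mol; O₂ fed = 633 × 1.896 = 1200 mol.
N₂ fed = 1200 × 79/21 = 4515 mol.
Fuel reacted = 0.998 × 422 → ξ = 421.2 mol.
Outlet (n = n₀ + ν ξ):
  CH₃OH: 422 − 1(421.2) = 0.844
  O₂: 1200 − 1.5(421.2) = 568.4
  N₂: 4515 (inert)
  CO₂: 0 + 1(421.2) = 421.2
  H₂O: 0 + 2(421.2) = 842.3
Total out = 0.844 + 568.4 + 4515 + 421.2 + 842.3 = 6348 mol.

6350 mol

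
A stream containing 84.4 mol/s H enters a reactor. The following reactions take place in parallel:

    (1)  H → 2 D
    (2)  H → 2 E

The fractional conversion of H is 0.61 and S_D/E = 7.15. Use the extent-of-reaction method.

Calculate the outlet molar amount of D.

Conversion of H: H consumed = 0.61 × 84.4 = 51.48 mol/s = 1ξ₁ + 1ξ₂.
Selectivity: 2ξ₁ / (2ξ₂) = 7.15 → ξ₁ = 7.15 ξ₂.
Substitute: (1·7.15 + 1) ξ₂ = 51.48 → ξ₂ = 6.317 mol/s, ξ₁ = 45.17 mol/s.
Outlet amounts (n = n₀ + Σ ν·ξ):
  H: 84.4 − 1(45.17) − 1(6.317) = 32.92
  D: 0 + 2(45.17) = 90.33
  E: 0 + 2(6.317) = 12.63

90.3 mol/s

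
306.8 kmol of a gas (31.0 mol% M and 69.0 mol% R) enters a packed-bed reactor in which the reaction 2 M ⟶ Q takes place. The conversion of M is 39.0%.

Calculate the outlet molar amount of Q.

18.5 kmol

M reacted = 0.39 × 95.11 = 37.09 kmol; ν_M = −2, so ξ = 37.09/2 = 18.55 kmol.
Outlet amounts (n = n₀ + ν ξ):
  M: 95.11 − 2(18.55) = 58.02
  Q: 0 + 1(18.55) = 18.55
  R: 211.7 (inert)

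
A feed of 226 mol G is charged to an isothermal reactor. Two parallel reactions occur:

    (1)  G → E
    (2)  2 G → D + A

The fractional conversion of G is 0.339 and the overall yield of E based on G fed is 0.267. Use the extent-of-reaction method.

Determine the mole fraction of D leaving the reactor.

Yield of E: 1ξ₁ / 226 = 0.267 → ξ₁ = 60.34 mol.
Conversion of G: 1ξ₁ + 2ξ₂ = 0.339 × 226 = 76.61 → ξ₂ = 8.136 mol.
Outlet amounts (n = n₀ + Σ ν·ξ):
  G: 226 − 1(60.34) − 2(8.136) = 149.4
  E: 0 + 1(60.34) = 60.34
  D: 0 + 1(8.136) = 8.136
  A: 0 + 1(8.136) = 8.136
Total out = 226 mol; y_D = 8.136 / 226 = 0.036.

0.036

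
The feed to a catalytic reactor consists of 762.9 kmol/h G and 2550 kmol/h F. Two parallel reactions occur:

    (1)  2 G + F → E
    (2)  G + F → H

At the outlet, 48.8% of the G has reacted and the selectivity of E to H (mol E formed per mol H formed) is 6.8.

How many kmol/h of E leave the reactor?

Conversion of G: G consumed = 0.488 × 762.9 = 372.3 kmol/h = 2ξ₁ + 1ξ₂.
Selectivity: 1ξ₁ / (1ξ₂) = 6.8 → ξ₁ = 6.8 ξ₂.
Substitute: (2·6.8 + 1) ξ₂ = 372.3 → ξ₂ = 25.5 kmol/h, ξ₁ = 173.4 kmol/h.
Outlet amounts (n = n₀ + Σ ν·ξ):
  G: 762.9 − 2(173.4) − 1(25.5) = 390.6
  F: 2550 − 1(173.4) − 1(25.5) = 2351
  E: 0 + 1(173.4) = 173.4
  H: 0 + 1(25.5) = 25.5

173 kmol/h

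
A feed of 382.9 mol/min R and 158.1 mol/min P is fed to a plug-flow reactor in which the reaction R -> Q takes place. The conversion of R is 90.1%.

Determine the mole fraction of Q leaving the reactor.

0.638

R reacted = 0.901 × 382.9 = 345 mol/min; ν_R = −1, so ξ = 345/1 = 345 mol/min.
Outlet amounts (n = n₀ + ν ξ):
  R: 382.9 − 1(345) = 37.91
  Q: 0 + 1(345) = 345
  P: 158.1 (inert)
Total out = 541 mol/min; y_Q = 345 / 541 = 0.6377.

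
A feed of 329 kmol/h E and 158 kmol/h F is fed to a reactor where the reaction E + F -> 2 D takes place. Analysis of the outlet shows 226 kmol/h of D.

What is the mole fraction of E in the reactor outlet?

For D: n = n₀ + 2ξ → 226 = 0 + 2ξ, giving ξ = 113 kmol/h.
Outlet amounts (n = n₀ + ν ξ):
  E: 329 − 1(113) = 216
  F: 158 − 1(113) = 45
  D: 0 + 2(113) = 226
Total out = 487 kmol/h; y_E = 216 / 487 = 0.4435.

0.444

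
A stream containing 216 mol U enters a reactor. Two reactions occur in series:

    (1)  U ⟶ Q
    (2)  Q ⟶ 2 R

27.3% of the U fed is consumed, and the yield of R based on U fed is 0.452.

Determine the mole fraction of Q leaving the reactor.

Conversion of U: U consumed = 1ξ₁ = 0.273 × 216 → ξ₁ = 58.97 mol.
Yield of R: 2ξ₂ / 216 = 0.452 → ξ₂ = 48.82 mol.
Outlet amounts (n = n₀ + Σ ν·ξ):
  U: 216 − 1(58.97) = 157
  Q: 0 + 1(58.97) − 1(48.82) = 10.15
  R: 0 + 2(48.82) = 97.63
Total out = 264.8 mol; y_Q = 10.15 / 264.8 = 0.03834.

0.0383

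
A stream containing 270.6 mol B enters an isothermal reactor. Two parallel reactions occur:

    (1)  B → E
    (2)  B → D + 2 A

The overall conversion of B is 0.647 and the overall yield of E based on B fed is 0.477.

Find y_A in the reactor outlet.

0.254

Yield of E: 1ξ₁ / 270.6 = 0.477 → ξ₁ = 129.1 mol.
Conversion of B: 1ξ₁ + 1ξ₂ = 0.647 × 270.6 = 175.1 → ξ₂ = 46 mol.
Outlet amounts (n = n₀ + Σ ν·ξ):
  B: 270.6 − 1(129.1) − 1(46) = 95.52
  E: 0 + 1(129.1) = 129.1
  D: 0 + 1(46) = 46
  A: 0 + 2(46) = 92
Total out = 362.6 mol; y_A = 92 / 362.6 = 0.2537.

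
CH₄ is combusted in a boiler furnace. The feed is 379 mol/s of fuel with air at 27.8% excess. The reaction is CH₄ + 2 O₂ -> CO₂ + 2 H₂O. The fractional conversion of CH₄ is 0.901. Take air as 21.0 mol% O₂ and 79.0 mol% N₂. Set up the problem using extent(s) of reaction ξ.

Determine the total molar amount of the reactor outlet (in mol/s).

Stoichiometric O₂ = 2 × 379 = 758 mol/s; O₂ fed = 758 × 1.278 = 968.7 mol/s.
N₂ fed = 968.7 × 79/21 = 3644 mol/s.
Fuel reacted = 0.901 × 379 → ξ = 341.5 mol/s.
Outlet (n = n₀ + ν ξ):
  CH₄: 379 − 1(341.5) = 37.52
  O₂: 968.7 − 2(341.5) = 285.8
  N₂: 3644 (inert)
  CO₂: 0 + 1(341.5) = 341.5
  H₂O: 0 + 2(341.5) = 683
Total out = 37.52 + 285.8 + 3644 + 341.5 + 683 = 4992 mol/s.

4990 mol/s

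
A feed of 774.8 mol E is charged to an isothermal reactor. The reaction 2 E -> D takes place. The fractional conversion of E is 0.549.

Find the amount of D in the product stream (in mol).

E reacted = 0.549 × 774.8 = 425.4 mol; ν_E = −2, so ξ = 425.4/2 = 212.7 mol.
Outlet amounts (n = n₀ + ν ξ):
  E: 774.8 − 2(212.7) = 349.4
  D: 0 + 1(212.7) = 212.7

213 mol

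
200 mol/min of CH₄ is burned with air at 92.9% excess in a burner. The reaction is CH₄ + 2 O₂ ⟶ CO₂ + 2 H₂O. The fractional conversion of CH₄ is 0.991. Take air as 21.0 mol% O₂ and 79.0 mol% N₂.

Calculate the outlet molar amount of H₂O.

Stoichiometric O₂ = 2 × 200 = 400 mol/min; O₂ fed = 400 × 1.929 = 771.6 mol/min.
N₂ fed = 771.6 × 79/21 = 2903 mol/min.
Fuel reacted = 0.991 × 200 → ξ = 198.2 mol/min.
Outlet (n = n₀ + ν ξ):
  CH₄: 200 − 1(198.2) = 1.8
  O₂: 771.6 − 2(198.2) = 375.2
  N₂: 2903 (inert)
  CO₂: 0 + 1(198.2) = 198.2
  H₂O: 0 + 2(198.2) = 396.4

396 mol/min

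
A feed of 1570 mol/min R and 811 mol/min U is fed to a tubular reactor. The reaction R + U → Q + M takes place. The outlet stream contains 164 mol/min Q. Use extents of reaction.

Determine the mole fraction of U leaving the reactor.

0.272

For Q: n = n₀ + 1ξ → 164 = 0 + 1ξ, giving ξ = 164 mol/min.
Outlet amounts (n = n₀ + ν ξ):
  R: 1570 − 1(164) = 1406
  U: 811 − 1(164) = 647
  Q: 0 + 1(164) = 164
  M: 0 + 1(164) = 164
Total out = 2381 mol/min; y_U = 647 / 2381 = 0.2717.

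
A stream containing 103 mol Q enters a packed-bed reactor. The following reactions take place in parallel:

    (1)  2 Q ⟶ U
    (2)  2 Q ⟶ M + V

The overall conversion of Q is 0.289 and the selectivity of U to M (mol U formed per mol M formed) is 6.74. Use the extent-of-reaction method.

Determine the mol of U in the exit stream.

13 mol

Conversion of Q: Q consumed = 0.289 × 103 = 29.77 mol = 2ξ₁ + 2ξ₂.
Selectivity: 1ξ₁ / (1ξ₂) = 6.74 → ξ₁ = 6.74 ξ₂.
Substitute: (2·6.74 + 2) ξ₂ = 29.77 → ξ₂ = 1.923 mol, ξ₁ = 12.96 mol.
Outlet amounts (n = n₀ + Σ ν·ξ):
  Q: 103 − 2(12.96) − 2(1.923) = 73.23
  U: 0 + 1(12.96) = 12.96
  M: 0 + 1(1.923) = 1.923
  V: 0 + 1(1.923) = 1.923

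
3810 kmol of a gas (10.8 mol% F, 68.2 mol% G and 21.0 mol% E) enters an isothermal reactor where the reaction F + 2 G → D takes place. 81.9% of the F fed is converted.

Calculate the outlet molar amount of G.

F reacted = 0.819 × 411.5 = 337 kmol; ν_F = −1, so ξ = 337/1 = 337 kmol.
Outlet amounts (n = n₀ + ν ξ):
  F: 411.5 − 1(337) = 74.48
  G: 2598 − 2(337) = 1924
  D: 0 + 1(337) = 337
  E: 800.1 (inert)

1920 kmol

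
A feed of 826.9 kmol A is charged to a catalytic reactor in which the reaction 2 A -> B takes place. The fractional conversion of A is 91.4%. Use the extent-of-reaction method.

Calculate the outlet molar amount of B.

378 kmol

A reacted = 0.914 × 826.9 = 755.8 kmol; ν_A = −2, so ξ = 755.8/2 = 377.9 kmol.
Outlet amounts (n = n₀ + ν ξ):
  A: 826.9 − 2(377.9) = 71.11
  B: 0 + 1(377.9) = 377.9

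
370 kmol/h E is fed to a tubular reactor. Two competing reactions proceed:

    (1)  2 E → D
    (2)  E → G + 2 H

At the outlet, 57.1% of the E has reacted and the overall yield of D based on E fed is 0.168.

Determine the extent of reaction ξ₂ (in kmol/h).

Yield of D: 1ξ₁ / 370 = 0.168 → ξ₁ = 62.16 kmol/h.
Conversion of E: 2ξ₁ + 1ξ₂ = 0.571 × 370 = 211.3 → ξ₂ = 86.95 kmol/h.
Outlet amounts (n = n₀ + Σ ν·ξ):
  E: 370 − 2(62.16) − 1(86.95) = 158.7
  D: 0 + 1(62.16) = 62.16
  G: 0 + 1(86.95) = 86.95
  H: 0 + 2(86.95) = 173.9

ξ₂ = 86.9 kmol/h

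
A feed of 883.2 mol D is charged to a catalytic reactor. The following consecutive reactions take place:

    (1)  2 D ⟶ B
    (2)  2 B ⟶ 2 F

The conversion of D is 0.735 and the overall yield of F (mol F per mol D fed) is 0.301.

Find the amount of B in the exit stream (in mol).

Conversion of D: D consumed = 2ξ₁ = 0.735 × 883.2 → ξ₁ = 324.6 mol.
Yield of F: 2ξ₂ / 883.2 = 0.301 → ξ₂ = 132.9 mol.
Outlet amounts (n = n₀ + Σ ν·ξ):
  D: 883.2 − 2(324.6) = 234
  B: 0 + 1(324.6) − 2(132.9) = 58.73
  F: 0 + 2(132.9) = 265.8

58.7 mol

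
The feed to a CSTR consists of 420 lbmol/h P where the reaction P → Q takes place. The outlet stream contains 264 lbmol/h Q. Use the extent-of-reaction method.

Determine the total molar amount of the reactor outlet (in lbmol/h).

420 lbmol/h

For Q: n = n₀ + 1ξ → 264 = 0 + 1ξ, giving ξ = 264 lbmol/h.
Outlet amounts (n = n₀ + ν ξ):
  P: 420 − 1(264) = 156
  Q: 0 + 1(264) = 264
Total out = 156 + 264 = 420 lbmol/h.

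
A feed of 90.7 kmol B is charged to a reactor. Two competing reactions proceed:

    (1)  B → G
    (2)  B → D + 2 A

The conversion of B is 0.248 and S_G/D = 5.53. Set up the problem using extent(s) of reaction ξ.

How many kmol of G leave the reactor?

Conversion of B: B consumed = 0.248 × 90.7 = 22.49 kmol = 1ξ₁ + 1ξ₂.
Selectivity: 1ξ₁ / (1ξ₂) = 5.53 → ξ₁ = 5.53 ξ₂.
Substitute: (1·5.53 + 1) ξ₂ = 22.49 → ξ₂ = 3.445 kmol, ξ₁ = 19.05 kmol.
Outlet amounts (n = n₀ + Σ ν·ξ):
  B: 90.7 − 1(19.05) − 1(3.445) = 68.21
  G: 0 + 1(19.05) = 19.05
  D: 0 + 1(3.445) = 3.445
  A: 0 + 2(3.445) = 6.889

19 kmol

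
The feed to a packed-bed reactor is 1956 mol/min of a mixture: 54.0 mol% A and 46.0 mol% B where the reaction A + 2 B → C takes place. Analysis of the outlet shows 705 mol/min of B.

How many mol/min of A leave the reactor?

959 mol/min

For B: n = n₀ − 2ξ → 705 = 899.8 − 2ξ, giving ξ = 97.38 mol/min.
Outlet amounts (n = n₀ + ν ξ):
  A: 1056 − 1(97.38) = 958.9
  B: 899.8 − 2(97.38) = 705
  C: 0 + 1(97.38) = 97.38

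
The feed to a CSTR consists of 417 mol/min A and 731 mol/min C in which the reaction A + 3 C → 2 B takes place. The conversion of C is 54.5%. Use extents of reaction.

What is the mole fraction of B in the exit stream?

0.301

C reacted = 0.545 × 731 = 398.4 mol/min; ν_C = −3, so ξ = 398.4/3 = 132.8 mol/min.
Outlet amounts (n = n₀ + ν ξ):
  A: 417 − 1(132.8) = 284.2
  C: 731 − 3(132.8) = 332.6
  B: 0 + 2(132.8) = 265.6
Total out = 882.4 mol/min; y_B = 265.6 / 882.4 = 0.301.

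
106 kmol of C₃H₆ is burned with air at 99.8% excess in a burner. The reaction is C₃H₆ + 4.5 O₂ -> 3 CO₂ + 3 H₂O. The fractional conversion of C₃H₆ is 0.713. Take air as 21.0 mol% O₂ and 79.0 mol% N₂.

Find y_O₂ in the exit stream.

Stoichiometric O₂ = 4.5 × 106 = 477 kmol; O₂ fed = 477 × 1.998 = 953 kmol.
N₂ fed = 953 × 79/21 = 3585 kmol.
Fuel reacted = 0.713 × 106 → ξ = 75.58 kmol.
Outlet (n = n₀ + ν ξ):
  C₃H₆: 106 − 1(75.58) = 30.42
  O₂: 953 − 4.5(75.58) = 612.9
  N₂: 3585 (inert)
  CO₂: 0 + 3(75.58) = 226.7
  H₂O: 0 + 3(75.58) = 226.7
Total out = 4682 kmol; y_O₂ = 612.9 / 4682 = 0.1309.

0.131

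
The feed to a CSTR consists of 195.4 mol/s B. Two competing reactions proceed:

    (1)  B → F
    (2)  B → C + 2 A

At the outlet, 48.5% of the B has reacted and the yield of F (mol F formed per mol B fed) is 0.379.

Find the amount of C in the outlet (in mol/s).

20.7 mol/s

Yield of F: 1ξ₁ / 195.4 = 0.379 → ξ₁ = 74.06 mol/s.
Conversion of B: 1ξ₁ + 1ξ₂ = 0.485 × 195.4 = 94.77 → ξ₂ = 20.71 mol/s.
Outlet amounts (n = n₀ + Σ ν·ξ):
  B: 195.4 − 1(74.06) − 1(20.71) = 100.6
  F: 0 + 1(74.06) = 74.06
  C: 0 + 1(20.71) = 20.71
  A: 0 + 2(20.71) = 41.42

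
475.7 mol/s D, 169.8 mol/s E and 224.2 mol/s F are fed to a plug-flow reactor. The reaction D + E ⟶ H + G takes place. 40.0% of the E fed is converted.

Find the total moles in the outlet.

870 mol/s

E reacted = 0.4 × 169.8 = 67.92 mol/s; ν_E = −1, so ξ = 67.92/1 = 67.92 mol/s.
Outlet amounts (n = n₀ + ν ξ):
  D: 475.7 − 1(67.92) = 407.8
  E: 169.8 − 1(67.92) = 101.9
  H: 0 + 1(67.92) = 67.92
  G: 0 + 1(67.92) = 67.92
  F: 224.2 (inert)
Total out = 407.8 + 101.9 + 67.92 + 67.92 + 224.2 = 869.7 mol/s.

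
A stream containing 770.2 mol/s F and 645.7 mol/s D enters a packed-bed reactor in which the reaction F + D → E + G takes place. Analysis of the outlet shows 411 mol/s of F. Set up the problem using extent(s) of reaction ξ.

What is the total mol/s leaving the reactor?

For F: n = n₀ − 1ξ → 411 = 770.2 − 1ξ, giving ξ = 359.2 mol/s.
Outlet amounts (n = n₀ + ν ξ):
  F: 770.2 − 1(359.2) = 411
  D: 645.7 − 1(359.2) = 286.5
  E: 0 + 1(359.2) = 359.2
  G: 0 + 1(359.2) = 359.2
Total out = 411 + 286.5 + 359.2 + 359.2 = 1416 mol/s.

1420 mol/s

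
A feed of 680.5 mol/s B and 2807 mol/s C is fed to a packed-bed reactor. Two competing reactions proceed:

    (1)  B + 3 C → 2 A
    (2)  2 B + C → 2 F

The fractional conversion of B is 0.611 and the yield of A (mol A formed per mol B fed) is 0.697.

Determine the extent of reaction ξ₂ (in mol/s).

ξ₂ = 89.3 mol/s

Yield of A: 2ξ₁ / 680.5 = 0.697 → ξ₁ = 237.2 mol/s.
Conversion of B: 1ξ₁ + 2ξ₂ = 0.611 × 680.5 = 415.8 → ξ₂ = 89.32 mol/s.
Outlet amounts (n = n₀ + Σ ν·ξ):
  B: 680.5 − 1(237.2) − 2(89.32) = 264.7
  C: 2807 − 3(237.2) − 1(89.32) = 2006
  A: 0 + 2(237.2) = 474.3
  F: 0 + 2(89.32) = 178.6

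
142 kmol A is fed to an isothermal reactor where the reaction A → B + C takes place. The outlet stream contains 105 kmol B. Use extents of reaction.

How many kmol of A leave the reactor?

37 kmol

For B: n = n₀ + 1ξ → 105 = 0 + 1ξ, giving ξ = 105 kmol.
Outlet amounts (n = n₀ + ν ξ):
  A: 142 − 1(105) = 37
  B: 0 + 1(105) = 105
  C: 0 + 1(105) = 105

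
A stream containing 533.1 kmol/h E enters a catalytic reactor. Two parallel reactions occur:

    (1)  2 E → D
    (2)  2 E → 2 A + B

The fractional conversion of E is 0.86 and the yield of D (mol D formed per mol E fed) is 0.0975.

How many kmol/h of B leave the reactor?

177 kmol/h

Yield of D: 1ξ₁ / 533.1 = 0.0975 → ξ₁ = 51.98 kmol/h.
Conversion of E: 2ξ₁ + 2ξ₂ = 0.86 × 533.1 = 458.5 → ξ₂ = 177.3 kmol/h.
Outlet amounts (n = n₀ + Σ ν·ξ):
  E: 533.1 − 2(51.98) − 2(177.3) = 74.63
  D: 0 + 1(51.98) = 51.98
  A: 0 + 2(177.3) = 354.5
  B: 0 + 1(177.3) = 177.3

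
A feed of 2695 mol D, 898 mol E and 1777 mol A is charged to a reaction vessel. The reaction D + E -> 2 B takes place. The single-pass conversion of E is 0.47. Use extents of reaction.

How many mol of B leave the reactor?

844 mol

E reacted = 0.47 × 898 = 422.1 mol; ν_E = −1, so ξ = 422.1/1 = 422.1 mol.
Outlet amounts (n = n₀ + ν ξ):
  D: 2695 − 1(422.1) = 2273
  E: 898 − 1(422.1) = 475.9
  B: 0 + 2(422.1) = 844.1
  A: 1777 (inert)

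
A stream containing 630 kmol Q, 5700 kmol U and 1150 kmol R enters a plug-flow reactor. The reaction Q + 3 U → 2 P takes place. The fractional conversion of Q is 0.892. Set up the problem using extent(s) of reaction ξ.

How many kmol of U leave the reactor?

Q reacted = 0.892 × 630 = 562 kmol; ν_Q = −1, so ξ = 562/1 = 562 kmol.
Outlet amounts (n = n₀ + ν ξ):
  Q: 630 − 1(562) = 68.04
  U: 5700 − 3(562) = 4014
  P: 0 + 2(562) = 1124
  R: 1150 (inert)

4010 kmol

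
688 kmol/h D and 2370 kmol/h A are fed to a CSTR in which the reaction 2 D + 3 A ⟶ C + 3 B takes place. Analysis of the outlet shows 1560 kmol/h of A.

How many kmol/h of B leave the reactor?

810 kmol/h

For A: n = n₀ − 3ξ → 1560 = 2370 − 3ξ, giving ξ = 270 kmol/h.
Outlet amounts (n = n₀ + ν ξ):
  D: 688 − 2(270) = 148
  A: 2370 − 3(270) = 1560
  C: 0 + 1(270) = 270
  B: 0 + 3(270) = 810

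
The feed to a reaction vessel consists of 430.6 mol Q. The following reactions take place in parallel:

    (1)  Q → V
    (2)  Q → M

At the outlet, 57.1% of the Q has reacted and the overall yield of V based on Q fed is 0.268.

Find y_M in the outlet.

Yield of V: 1ξ₁ / 430.6 = 0.268 → ξ₁ = 115.4 mol.
Conversion of Q: 1ξ₁ + 1ξ₂ = 0.571 × 430.6 = 245.9 → ξ₂ = 130.5 mol.
Outlet amounts (n = n₀ + Σ ν·ξ):
  Q: 430.6 − 1(115.4) − 1(130.5) = 184.7
  V: 0 + 1(115.4) = 115.4
  M: 0 + 1(130.5) = 130.5
Total out = 430.6 mol; y_M = 130.5 / 430.6 = 0.303.

0.303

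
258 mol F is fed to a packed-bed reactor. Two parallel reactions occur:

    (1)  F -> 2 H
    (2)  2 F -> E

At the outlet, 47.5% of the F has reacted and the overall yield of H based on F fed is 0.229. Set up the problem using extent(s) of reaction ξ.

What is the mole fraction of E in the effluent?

Yield of H: 2ξ₁ / 258 = 0.229 → ξ₁ = 29.54 mol.
Conversion of F: 1ξ₁ + 2ξ₂ = 0.475 × 258 = 122.5 → ξ₂ = 46.5 mol.
Outlet amounts (n = n₀ + Σ ν·ξ):
  F: 258 − 1(29.54) − 2(46.5) = 135.4
  H: 0 + 2(29.54) = 59.08
  E: 0 + 1(46.5) = 46.5
Total out = 241 mol; y_E = 46.5 / 241 = 0.1929.

0.193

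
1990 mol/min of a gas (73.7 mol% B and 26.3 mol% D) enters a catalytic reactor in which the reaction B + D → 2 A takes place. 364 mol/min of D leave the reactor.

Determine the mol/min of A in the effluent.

For D: n = n₀ − 1ξ → 364 = 523.4 − 1ξ, giving ξ = 159.4 mol/min.
Outlet amounts (n = n₀ + ν ξ):
  B: 1467 − 1(159.4) = 1307
  D: 523.4 − 1(159.4) = 364
  A: 0 + 2(159.4) = 318.7

319 mol/min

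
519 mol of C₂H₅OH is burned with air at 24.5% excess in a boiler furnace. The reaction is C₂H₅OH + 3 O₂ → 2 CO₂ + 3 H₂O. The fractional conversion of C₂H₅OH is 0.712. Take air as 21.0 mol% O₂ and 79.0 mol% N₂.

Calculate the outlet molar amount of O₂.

Stoichiometric O₂ = 3 × 519 = 1557 mol; O₂ fed = 1557 × 1.245 = 1938 mol.
N₂ fed = 1938 × 79/21 = 7292 mol.
Fuel reacted = 0.712 × 519 → ξ = 369.5 mol.
Outlet (n = n₀ + ν ξ):
  C₂H₅OH: 519 − 1(369.5) = 149.5
  O₂: 1938 − 3(369.5) = 829.9
  N₂: 7292 (inert)
  CO₂: 0 + 2(369.5) = 739.1
  H₂O: 0 + 3(369.5) = 1109

830 mol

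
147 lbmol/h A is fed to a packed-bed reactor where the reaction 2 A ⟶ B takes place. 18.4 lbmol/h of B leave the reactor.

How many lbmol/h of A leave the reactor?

110 lbmol/h

For B: n = n₀ + 1ξ → 18.4 = 0 + 1ξ, giving ξ = 18.4 lbmol/h.
Outlet amounts (n = n₀ + ν ξ):
  A: 147 − 2(18.4) = 110.2
  B: 0 + 1(18.4) = 18.4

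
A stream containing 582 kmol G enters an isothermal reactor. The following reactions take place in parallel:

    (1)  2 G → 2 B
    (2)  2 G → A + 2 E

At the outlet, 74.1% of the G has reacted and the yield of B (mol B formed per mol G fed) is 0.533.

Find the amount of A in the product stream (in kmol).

Yield of B: 2ξ₁ / 582 = 0.533 → ξ₁ = 155.1 kmol.
Conversion of G: 2ξ₁ + 2ξ₂ = 0.741 × 582 = 431.3 → ξ₂ = 60.53 kmol.
Outlet amounts (n = n₀ + Σ ν·ξ):
  G: 582 − 2(155.1) − 2(60.53) = 150.7
  B: 0 + 2(155.1) = 310.2
  A: 0 + 1(60.53) = 60.53
  E: 0 + 2(60.53) = 121.1

60.5 kmol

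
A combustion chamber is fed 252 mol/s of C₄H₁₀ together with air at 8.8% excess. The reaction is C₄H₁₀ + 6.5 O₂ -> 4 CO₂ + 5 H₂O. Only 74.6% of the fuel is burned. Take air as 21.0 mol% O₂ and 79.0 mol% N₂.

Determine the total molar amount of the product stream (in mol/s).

Stoichiometric O₂ = 6.5 × 252 = 1638 mol/s; O₂ fed = 1638 × 1.088 = 1782 mol/s.
N₂ fed = 1782 × 79/21 = 6704 mol/s.
Fuel reacted = 0.746 × 252 → ξ = 188 mol/s.
Outlet (n = n₀ + ν ξ):
  C₄H₁₀: 252 − 1(188) = 64.01
  O₂: 1782 − 6.5(188) = 560.2
  N₂: 6704 (inert)
  CO₂: 0 + 4(188) = 752
  H₂O: 0 + 5(188) = 940
Total out = 64.01 + 560.2 + 6704 + 752 + 940 = 9020 mol/s.

9020 mol/s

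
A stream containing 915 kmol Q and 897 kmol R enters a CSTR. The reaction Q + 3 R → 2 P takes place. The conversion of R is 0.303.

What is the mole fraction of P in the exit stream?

R reacted = 0.303 × 897 = 271.8 kmol; ν_R = −3, so ξ = 271.8/3 = 90.6 kmol.
Outlet amounts (n = n₀ + ν ξ):
  Q: 915 − 1(90.6) = 824.4
  R: 897 − 3(90.6) = 625.2
  P: 0 + 2(90.6) = 181.2
Total out = 1631 kmol; y_P = 181.2 / 1631 = 0.1111.

0.111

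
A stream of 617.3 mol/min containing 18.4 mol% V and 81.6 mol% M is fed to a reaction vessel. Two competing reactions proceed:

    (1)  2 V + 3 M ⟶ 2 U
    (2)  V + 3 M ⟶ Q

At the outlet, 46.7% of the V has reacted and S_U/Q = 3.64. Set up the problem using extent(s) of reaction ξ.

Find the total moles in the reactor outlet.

Conversion of V: V consumed = 0.467 × 113.6 = 53.04 mol/min = 2ξ₁ + 1ξ₂.
Selectivity: 2ξ₁ / (1ξ₂) = 3.64 → ξ₁ = 1.82 ξ₂.
Substitute: (2·1.82 + 1) ξ₂ = 53.04 → ξ₂ = 11.43 mol/min, ξ₁ = 20.81 mol/min.
Outlet amounts (n = n₀ + Σ ν·ξ):
  V: 113.6 − 2(20.81) − 1(11.43) = 60.54
  M: 503.7 − 3(20.81) − 3(11.43) = 407
  U: 0 + 2(20.81) = 41.61
  Q: 0 + 1(11.43) = 11.43
Total out = 60.54 + 407 + 41.61 + 11.43 = 520.6 mol/min.

521 mol/min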